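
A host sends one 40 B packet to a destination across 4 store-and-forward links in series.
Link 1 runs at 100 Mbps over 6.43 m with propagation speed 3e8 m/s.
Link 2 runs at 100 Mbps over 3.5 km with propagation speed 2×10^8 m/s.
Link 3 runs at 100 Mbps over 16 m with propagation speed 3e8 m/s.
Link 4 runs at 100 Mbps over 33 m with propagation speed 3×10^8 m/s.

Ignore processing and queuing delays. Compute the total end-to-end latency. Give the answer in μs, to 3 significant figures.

30.5 μs

L = 40 × 8 = 320 bits.
Transmission delay per hop = L/R = 320/100000000 = 3.2 μs; 4 hops → 12.8 μs.
Propagation delays (d/s per hop): 0.0214333, 17.5, 0.0533333, 0.11 μs; sum = 17.6848 μs.
End-to-end = 30.5 μs.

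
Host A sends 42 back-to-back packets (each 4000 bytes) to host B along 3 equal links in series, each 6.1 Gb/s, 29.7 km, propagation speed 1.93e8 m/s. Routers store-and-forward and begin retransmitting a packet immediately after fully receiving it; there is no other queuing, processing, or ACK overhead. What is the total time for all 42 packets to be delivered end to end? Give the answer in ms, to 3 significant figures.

0.692 ms

Per-hop transmission t_tx = L/R = 32000/6100000000 = 0.0052459 ms.
Per-hop propagation t_prop = 29700/193000000 = 0.153886 ms.
Pipeline fill: first packet needs 3·t_tx to clear all hops; remaining 41 packets each add one t_tx.
Total = (3+42-1)·t_tx + 3·t_prop = 44·0.0052459 + 3·0.153886 = 0.692 ms.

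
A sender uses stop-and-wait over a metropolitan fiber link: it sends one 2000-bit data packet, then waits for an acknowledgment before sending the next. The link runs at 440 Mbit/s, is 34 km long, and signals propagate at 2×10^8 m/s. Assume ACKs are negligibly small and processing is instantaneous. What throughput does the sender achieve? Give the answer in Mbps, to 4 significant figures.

t_tx = L/R = 2000/440000000 = 4.54545e-06 s.
t_prop = 34000/200000000 = 0.00017 s; RTT = 0.00034 s.
Cycle = t_tx + RTT = 0.000344545 s.
Throughput = L / cycle = 2000 / 0.000344545 = 5.805 Mbps.

5.805 Mbps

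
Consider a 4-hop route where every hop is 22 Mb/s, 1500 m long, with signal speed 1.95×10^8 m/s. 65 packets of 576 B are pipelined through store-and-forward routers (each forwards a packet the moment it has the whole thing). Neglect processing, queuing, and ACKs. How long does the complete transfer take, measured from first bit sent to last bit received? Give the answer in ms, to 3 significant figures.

14.3 ms

Per-hop transmission t_tx = L/R = 4608/22000000 = 0.209455 ms.
Per-hop propagation t_prop = 1500/195000000 = 0.00769231 ms.
Pipeline fill: first packet needs 4·t_tx to clear all hops; remaining 64 packets each add one t_tx.
Total = (4+65-1)·t_tx + 4·t_prop = 68·0.209455 + 4·0.00769231 = 14.3 ms.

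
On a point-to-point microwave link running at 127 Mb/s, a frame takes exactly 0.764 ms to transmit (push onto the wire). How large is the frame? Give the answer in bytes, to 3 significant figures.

12100 bytes

L = R × t_tx = 127000000 b/s × 0.000764 s = 97028 bits.
In bytes: 97028 / 8 = 12100 bytes.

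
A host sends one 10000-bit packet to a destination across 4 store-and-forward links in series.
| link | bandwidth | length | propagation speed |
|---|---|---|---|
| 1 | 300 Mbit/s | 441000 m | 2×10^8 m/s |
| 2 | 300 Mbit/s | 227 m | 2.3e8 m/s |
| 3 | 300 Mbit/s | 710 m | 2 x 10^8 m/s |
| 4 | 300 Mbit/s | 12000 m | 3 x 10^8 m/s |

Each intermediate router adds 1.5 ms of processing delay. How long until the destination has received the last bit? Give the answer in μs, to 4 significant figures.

Transmission delay per hop = L/R = 10000/300000000 = 33.3333 μs; 4 hops → 133.333 μs.
Propagation delays (d/s per hop): 2205, 0.986957, 3.55, 40 μs; sum = 2249.54 μs.
Processing at 3 router(s): 3 × 1.5 ms = 4500 μs.
End-to-end = 6883 μs.

6883 μs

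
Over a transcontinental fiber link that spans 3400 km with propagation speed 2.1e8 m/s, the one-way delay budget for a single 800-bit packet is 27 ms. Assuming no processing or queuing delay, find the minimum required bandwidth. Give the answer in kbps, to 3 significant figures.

Propagation delay = 3400000 / 210000000 = 16.1905 ms.
Transmission budget = 27 − 16.1905 = 10.8095 ms.
R ≥ L / t_tx = 800 bits / 0.0108095 s = 74.0 kbps.

74.0 kbps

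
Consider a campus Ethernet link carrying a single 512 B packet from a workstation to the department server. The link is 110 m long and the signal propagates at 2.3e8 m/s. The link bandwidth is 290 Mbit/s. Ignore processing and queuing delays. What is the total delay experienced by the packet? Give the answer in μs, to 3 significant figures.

L = 512 × 8 = 4096 bits.
Transmission delay = L/R = 4096 / 290000000 = 14.1241 μs.
Propagation delay = d/s = 110 m / 2.3e+08 m/s = 0.478261 μs.
Total = 14.6 μs.

14.6 μs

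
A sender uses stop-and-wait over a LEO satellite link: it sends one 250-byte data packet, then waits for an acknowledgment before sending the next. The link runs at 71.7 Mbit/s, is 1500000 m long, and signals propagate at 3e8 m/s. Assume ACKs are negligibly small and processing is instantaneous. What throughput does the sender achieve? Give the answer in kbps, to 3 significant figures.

t_tx = L/R = 2000/71700000 = 2.7894e-05 s.
t_prop = 1500000/300000000 = 0.005 s; RTT = 0.01 s.
Cycle = t_tx + RTT = 0.0100279 s.
Throughput = L / cycle = 2000 / 0.0100279 = 199 kbps.

199 kbps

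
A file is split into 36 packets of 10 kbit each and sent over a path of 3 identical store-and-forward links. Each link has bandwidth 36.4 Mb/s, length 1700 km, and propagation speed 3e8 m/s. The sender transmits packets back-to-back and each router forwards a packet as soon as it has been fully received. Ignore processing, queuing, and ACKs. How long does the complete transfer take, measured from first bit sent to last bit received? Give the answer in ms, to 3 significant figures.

Per-hop transmission t_tx = L/R = 10000/36400000 = 0.274725 ms.
Per-hop propagation t_prop = 1700000/300000000 = 5.66667 ms.
Pipeline fill: first packet needs 3·t_tx to clear all hops; remaining 35 packets each add one t_tx.
Total = (3+36-1)·t_tx + 3·t_prop = 38·0.274725 + 3·5.66667 = 27.4 ms.

27.4 ms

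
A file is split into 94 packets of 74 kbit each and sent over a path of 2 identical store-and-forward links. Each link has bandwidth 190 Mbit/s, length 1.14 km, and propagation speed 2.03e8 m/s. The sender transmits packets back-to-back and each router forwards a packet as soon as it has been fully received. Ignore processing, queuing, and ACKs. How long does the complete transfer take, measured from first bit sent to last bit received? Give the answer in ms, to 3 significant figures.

Per-hop transmission t_tx = L/R = 74000/190000000 = 0.389474 ms.
Per-hop propagation t_prop = 1140/2.03e+08 = 0.00561576 ms.
Pipeline fill: first packet needs 2·t_tx to clear all hops; remaining 93 packets each add one t_tx.
Total = (2+94-1)·t_tx + 2·t_prop = 95·0.389474 + 2·0.00561576 = 37.0 ms.

37.0 ms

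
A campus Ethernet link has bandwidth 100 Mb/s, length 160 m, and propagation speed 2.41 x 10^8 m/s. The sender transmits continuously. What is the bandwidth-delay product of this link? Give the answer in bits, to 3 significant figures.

Propagation delay = 160 / 241000000 = 6.639e-07 s.
BDP = R × t_prop = 100000000 × 6.639e-07 = 66.39 bits.

66.4 bits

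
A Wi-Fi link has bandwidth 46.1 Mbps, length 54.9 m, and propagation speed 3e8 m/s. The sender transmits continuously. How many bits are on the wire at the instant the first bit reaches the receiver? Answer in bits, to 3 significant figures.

8.44 bits

Propagation delay = 54.9 / 300000000 = 1.83e-07 s.
BDP = R × t_prop = 46100000 × 1.83e-07 = 8.4363 bits.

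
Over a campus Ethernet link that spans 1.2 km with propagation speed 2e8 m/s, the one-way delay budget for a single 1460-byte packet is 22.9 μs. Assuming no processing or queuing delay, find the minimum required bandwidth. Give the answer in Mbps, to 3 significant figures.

L = 11680 bits.
Propagation delay = 1200 / 200000000 = 6 μs.
Transmission budget = 22.9 − 6 = 16.9 μs.
R ≥ L / t_tx = 11680 bits / 1.69e-05 s = 691 Mbps.

691 Mbps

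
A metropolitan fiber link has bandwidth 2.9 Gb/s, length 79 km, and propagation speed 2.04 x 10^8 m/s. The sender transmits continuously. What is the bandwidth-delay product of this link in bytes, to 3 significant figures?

140000 bytes

Propagation delay = 79000 / 204000000 = 0.000387255 s.
BDP = R × t_prop = 2900000000 × 0.000387255 = 1123040 bits.
In bytes: 1123040/8 = 140000 bytes.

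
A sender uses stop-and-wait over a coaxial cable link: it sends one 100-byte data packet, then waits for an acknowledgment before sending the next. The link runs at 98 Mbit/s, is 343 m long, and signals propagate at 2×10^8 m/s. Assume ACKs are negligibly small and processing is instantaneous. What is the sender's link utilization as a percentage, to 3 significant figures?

t_tx = L/R = 800/98000000 = 8.16327e-06 s.
t_prop = 343/200000000 = 1.715e-06 s; RTT = 3.43e-06 s.
Cycle = t_tx + RTT = 1.15933e-05 s.
Utilization = t_tx / cycle = 8.16327e-06/1.15933e-05 = 70.4 %.

70.4 %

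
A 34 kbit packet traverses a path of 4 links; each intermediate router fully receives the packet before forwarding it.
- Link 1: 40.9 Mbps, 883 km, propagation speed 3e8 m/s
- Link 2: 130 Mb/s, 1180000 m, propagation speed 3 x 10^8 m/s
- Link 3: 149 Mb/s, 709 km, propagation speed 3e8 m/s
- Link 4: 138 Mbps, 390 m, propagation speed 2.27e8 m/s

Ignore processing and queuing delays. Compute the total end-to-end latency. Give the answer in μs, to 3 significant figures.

L = 34000 bits.
Transmission delays (L/R per hop): 831.296, 261.538, 228.188, 246.377 μs; sum = 1567.4 μs.
Propagation delays (d/s per hop): 2943.33, 3933.33, 2363.33, 1.71806 μs; sum = 9241.72 μs.
End-to-end = 10800 μs.

10800 μs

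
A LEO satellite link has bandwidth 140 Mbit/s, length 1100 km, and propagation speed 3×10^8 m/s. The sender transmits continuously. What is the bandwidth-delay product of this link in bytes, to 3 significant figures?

Propagation delay = 1100000 / 300000000 = 0.00366667 s.
BDP = R × t_prop = 140000000 × 0.00366667 = 513333 bits.
In bytes: 513333/8 = 64200 bytes.

64200 bytes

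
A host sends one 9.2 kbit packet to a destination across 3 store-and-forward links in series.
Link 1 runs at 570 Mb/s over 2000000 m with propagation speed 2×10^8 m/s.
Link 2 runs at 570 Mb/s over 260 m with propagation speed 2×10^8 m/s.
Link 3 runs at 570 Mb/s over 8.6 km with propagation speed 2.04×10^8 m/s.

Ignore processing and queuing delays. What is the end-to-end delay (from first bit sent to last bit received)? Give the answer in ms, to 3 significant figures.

10.1 ms

L = 9200 bits.
Transmission delay per hop = L/R = 9200/570000000 = 0.0161404 ms; 3 hops → 0.0484211 ms.
Propagation delays (d/s per hop): 10, 0.0013, 0.0421569 ms; sum = 10.0435 ms.
End-to-end = 10.1 ms.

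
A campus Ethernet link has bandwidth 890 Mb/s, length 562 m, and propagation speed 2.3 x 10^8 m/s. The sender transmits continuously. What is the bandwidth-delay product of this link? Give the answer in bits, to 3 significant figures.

Propagation delay = 562 / 2.3e+08 = 2.44348e-06 s.
BDP = R × t_prop = 890000000 × 2.44348e-06 = 2174.7 bits.

2170 bits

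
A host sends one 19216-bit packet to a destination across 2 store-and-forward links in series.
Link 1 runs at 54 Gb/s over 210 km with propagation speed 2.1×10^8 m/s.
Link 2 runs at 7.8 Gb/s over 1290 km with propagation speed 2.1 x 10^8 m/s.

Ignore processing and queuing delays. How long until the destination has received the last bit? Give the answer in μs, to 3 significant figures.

7150 μs

Transmission delays (L/R per hop): 0.355852, 2.46359 μs; sum = 2.81944 μs.
Propagation delays (d/s per hop): 1000, 6142.86 μs; sum = 7142.86 μs.
End-to-end = 7150 μs.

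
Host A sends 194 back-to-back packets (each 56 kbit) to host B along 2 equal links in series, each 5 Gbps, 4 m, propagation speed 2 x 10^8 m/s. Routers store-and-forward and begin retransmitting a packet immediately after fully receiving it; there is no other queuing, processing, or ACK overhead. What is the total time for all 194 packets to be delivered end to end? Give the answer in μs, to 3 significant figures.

Per-hop transmission t_tx = L/R = 56000/5000000000 = 11.2 μs.
Per-hop propagation t_prop = 4/200000000 = 0.02 μs.
Pipeline fill: first packet needs 2·t_tx to clear all hops; remaining 193 packets each add one t_tx.
Total = (2+194-1)·t_tx + 2·t_prop = 195·11.2 + 2·0.02 = 2180 μs.

2180 μs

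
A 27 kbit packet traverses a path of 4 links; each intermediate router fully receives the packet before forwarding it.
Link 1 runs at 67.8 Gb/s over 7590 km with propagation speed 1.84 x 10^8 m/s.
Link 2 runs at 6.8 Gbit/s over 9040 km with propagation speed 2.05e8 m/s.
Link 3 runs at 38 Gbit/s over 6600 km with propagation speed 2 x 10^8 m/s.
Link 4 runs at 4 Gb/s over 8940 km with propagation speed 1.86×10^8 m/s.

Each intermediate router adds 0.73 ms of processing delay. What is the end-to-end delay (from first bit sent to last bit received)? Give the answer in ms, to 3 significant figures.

L = 27000 bits.
Transmission delays (L/R per hop): 0.00039823, 0.00397059, 0.000710526, 0.00675 ms; sum = 0.0118293 ms.
Propagation delays (d/s per hop): 41.25, 44.0976, 33, 48.0645 ms; sum = 166.412 ms.
Processing at 3 router(s): 3 × 0.73 ms = 2.19 ms.
End-to-end = 169 ms.

169 ms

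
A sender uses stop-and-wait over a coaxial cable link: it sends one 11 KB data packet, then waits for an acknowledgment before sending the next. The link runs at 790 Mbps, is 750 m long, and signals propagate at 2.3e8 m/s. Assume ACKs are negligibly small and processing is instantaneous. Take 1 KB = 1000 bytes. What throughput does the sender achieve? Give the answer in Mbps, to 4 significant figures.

t_tx = L/R = 88000/790000000 = 0.000111392 s.
t_prop = 750/2.3e+08 = 3.26087e-06 s; RTT = 6.52174e-06 s.
Cycle = t_tx + RTT = 0.000117914 s.
Throughput = L / cycle = 88000 / 0.000117914 = 746.3 Mbps.

746.3 Mbps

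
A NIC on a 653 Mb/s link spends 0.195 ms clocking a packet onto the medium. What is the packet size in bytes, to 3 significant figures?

L = R × t_tx = 653000000 b/s × 0.000195 s = 127335 bits.
In bytes: 127335 / 8 = 15900 bytes.

15900 bytes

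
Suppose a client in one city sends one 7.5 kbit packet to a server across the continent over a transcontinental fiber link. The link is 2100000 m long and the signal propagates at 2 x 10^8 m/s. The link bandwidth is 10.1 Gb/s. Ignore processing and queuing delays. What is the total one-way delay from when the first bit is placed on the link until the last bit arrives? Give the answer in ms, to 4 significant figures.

10.50 ms

L = 7500 bits.
Transmission delay = L/R = 7500 / 10100000000 = 0.000742574 ms.
Propagation delay = d/s = 2100000 m / 200000000 m/s = 10.5 ms.
Total = 10.50 ms.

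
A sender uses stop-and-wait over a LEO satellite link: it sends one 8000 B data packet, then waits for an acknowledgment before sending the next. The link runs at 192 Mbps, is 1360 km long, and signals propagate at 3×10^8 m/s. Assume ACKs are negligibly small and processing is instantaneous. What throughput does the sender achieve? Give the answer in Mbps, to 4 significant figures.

6.809 Mbps

t_tx = L/R = 64000/192000000 = 0.000333333 s.
t_prop = 1360000/300000000 = 0.00453333 s; RTT = 0.00906667 s.
Cycle = t_tx + RTT = 0.0094 s.
Throughput = L / cycle = 64000 / 0.0094 = 6.809 Mbps.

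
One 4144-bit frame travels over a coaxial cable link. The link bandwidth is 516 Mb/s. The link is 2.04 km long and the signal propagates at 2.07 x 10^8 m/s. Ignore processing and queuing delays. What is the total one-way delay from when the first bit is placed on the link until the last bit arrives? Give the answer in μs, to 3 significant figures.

Transmission delay = L/R = 4144 / 516000000 = 8.03101 μs.
Propagation delay = d/s = 2040 m / 2.07e+08 m/s = 9.85507 μs.
Total = 17.9 μs.

17.9 μs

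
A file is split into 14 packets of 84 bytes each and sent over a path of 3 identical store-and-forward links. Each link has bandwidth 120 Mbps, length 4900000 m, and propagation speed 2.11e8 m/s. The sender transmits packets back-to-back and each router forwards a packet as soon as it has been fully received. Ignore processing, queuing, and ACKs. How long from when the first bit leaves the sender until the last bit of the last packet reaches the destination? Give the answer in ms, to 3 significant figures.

69.8 ms

Per-hop transmission t_tx = L/R = 672/120000000 = 0.0056 ms.
Per-hop propagation t_prop = 4900000/211000000 = 23.2227 ms.
Pipeline fill: first packet needs 3·t_tx to clear all hops; remaining 13 packets each add one t_tx.
Total = (3+14-1)·t_tx + 3·t_prop = 16·0.0056 + 3·23.2227 = 69.8 ms.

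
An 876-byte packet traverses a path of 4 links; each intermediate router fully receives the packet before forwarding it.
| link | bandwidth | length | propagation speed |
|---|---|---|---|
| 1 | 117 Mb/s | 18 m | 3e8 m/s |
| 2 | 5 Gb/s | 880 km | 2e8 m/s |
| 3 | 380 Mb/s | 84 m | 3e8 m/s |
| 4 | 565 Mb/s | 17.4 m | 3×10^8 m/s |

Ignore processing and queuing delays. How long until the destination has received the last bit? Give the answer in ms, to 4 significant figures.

L = 876 × 8 = 7008 bits.
Transmission delays (L/R per hop): 0.0598974, 0.0014016, 0.0184421, 0.0124035 ms; sum = 0.0921447 ms.
Propagation delays (d/s per hop): 6e-05, 4.4, 0.00028, 5.8e-05 ms; sum = 4.4004 ms.
End-to-end = 4.493 ms.

4.493 ms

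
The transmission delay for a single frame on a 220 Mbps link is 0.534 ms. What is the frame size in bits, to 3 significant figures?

L = R × t_tx = 220000000 b/s × 0.000534 s = 117480 bits.

117000 bits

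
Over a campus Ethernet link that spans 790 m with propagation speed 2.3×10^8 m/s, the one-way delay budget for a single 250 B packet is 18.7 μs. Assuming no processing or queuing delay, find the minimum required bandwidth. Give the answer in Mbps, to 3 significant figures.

L = 2000 bits.
Propagation delay = 790 / 2.3e+08 = 3.43478 μs.
Transmission budget = 18.7 − 3.43478 = 15.2652 μs.
R ≥ L / t_tx = 2000 bits / 1.52652e-05 s = 131 Mbps.

131 Mbps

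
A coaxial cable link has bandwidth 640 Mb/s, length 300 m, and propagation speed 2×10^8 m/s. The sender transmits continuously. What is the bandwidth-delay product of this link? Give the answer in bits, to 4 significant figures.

960.0 bits

Propagation delay = 300 / 200000000 = 1.5e-06 s.
BDP = R × t_prop = 640000000 × 1.5e-06 = 960 bits.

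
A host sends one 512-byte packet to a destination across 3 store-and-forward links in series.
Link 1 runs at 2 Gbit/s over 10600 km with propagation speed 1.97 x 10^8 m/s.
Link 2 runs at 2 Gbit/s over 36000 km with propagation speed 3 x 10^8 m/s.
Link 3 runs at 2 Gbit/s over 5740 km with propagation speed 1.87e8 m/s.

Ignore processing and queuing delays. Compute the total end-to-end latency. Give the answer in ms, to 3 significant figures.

L = 512 × 8 = 4096 bits.
Transmission delay per hop = L/R = 4096/2000000000 = 0.002048 ms; 3 hops → 0.006144 ms.
Propagation delays (d/s per hop): 53.8071, 120, 30.6952 ms; sum = 204.502 ms.
End-to-end = 205 ms.

205 ms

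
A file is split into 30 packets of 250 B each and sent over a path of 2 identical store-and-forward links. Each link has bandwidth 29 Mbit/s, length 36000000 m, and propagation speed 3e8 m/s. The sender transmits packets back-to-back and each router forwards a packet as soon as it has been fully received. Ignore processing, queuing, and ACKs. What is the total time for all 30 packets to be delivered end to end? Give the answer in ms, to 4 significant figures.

242.1 ms

Per-hop transmission t_tx = L/R = 2000/29000000 = 0.0689655 ms.
Per-hop propagation t_prop = 36000000/300000000 = 120 ms.
Pipeline fill: first packet needs 2·t_tx to clear all hops; remaining 29 packets each add one t_tx.
Total = (2+30-1)·t_tx + 2·t_prop = 31·0.0689655 + 2·120 = 242.1 ms.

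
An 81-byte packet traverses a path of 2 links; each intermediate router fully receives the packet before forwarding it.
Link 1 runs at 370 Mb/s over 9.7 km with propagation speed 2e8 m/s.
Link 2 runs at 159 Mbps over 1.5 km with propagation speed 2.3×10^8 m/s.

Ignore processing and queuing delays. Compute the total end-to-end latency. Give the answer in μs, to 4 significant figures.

60.85 μs

L = 81 × 8 = 648 bits.
Transmission delays (L/R per hop): 1.75135, 4.07547 μs; sum = 5.82682 μs.
Propagation delays (d/s per hop): 48.5, 6.52174 μs; sum = 55.0217 μs.
End-to-end = 60.85 μs.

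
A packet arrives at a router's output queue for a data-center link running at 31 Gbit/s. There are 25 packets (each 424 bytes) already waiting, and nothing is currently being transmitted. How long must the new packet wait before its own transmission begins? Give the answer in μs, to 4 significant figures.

Each queued packet: L/R = 3392/31000000000 = 0.109419 μs.
25 queued → 2.73548 μs.
Queuing delay = 2.735 μs.

2.735 μs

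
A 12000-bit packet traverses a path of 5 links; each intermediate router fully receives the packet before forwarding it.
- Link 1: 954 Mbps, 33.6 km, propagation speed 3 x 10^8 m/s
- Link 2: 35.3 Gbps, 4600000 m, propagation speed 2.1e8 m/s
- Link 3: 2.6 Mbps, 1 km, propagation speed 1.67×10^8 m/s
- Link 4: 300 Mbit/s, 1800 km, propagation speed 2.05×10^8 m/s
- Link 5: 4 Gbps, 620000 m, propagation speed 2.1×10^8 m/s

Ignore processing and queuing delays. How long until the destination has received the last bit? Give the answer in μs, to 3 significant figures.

38400 μs

Transmission delays (L/R per hop): 12.5786, 0.339943, 4615.38, 40, 3 μs; sum = 4671.3 μs.
Propagation delays (d/s per hop): 112, 21904.8, 5.98802, 8780.49, 2952.38 μs; sum = 33755.6 μs.
End-to-end = 38400 μs.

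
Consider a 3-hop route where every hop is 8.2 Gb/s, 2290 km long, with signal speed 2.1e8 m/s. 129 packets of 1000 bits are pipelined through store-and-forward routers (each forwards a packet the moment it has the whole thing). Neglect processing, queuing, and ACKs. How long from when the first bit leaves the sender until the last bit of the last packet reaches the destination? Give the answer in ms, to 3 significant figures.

32.7 ms

Per-hop transmission t_tx = L/R = 1000/8.2e+09 = 0.000121951 ms.
Per-hop propagation t_prop = 2290000/210000000 = 10.9048 ms.
Pipeline fill: first packet needs 3·t_tx to clear all hops; remaining 128 packets each add one t_tx.
Total = (3+129-1)·t_tx + 3·t_prop = 131·0.000121951 + 3·10.9048 = 32.7 ms.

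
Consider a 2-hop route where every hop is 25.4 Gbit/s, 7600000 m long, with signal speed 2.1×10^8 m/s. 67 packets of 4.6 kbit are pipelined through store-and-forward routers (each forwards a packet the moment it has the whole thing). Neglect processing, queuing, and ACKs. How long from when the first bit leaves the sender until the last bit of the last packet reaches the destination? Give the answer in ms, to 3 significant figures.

Per-hop transmission t_tx = L/R = 4600/25400000000 = 0.000181102 ms.
Per-hop propagation t_prop = 7600000/210000000 = 36.1905 ms.
Pipeline fill: first packet needs 2·t_tx to clear all hops; remaining 66 packets each add one t_tx.
Total = (2+67-1)·t_tx + 2·t_prop = 68·0.000181102 + 2·36.1905 = 72.4 ms.

72.4 ms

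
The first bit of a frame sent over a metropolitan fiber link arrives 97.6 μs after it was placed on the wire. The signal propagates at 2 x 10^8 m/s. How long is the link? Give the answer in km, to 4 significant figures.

19.52 km

d = s × t_prop = 200000000 × 9.76e-05 = 19.52 km.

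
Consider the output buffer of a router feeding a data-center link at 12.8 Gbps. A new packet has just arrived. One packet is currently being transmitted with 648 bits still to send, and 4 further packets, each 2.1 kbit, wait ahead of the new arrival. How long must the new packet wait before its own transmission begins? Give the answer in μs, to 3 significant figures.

Each queued packet: L/R = 2100/12800000000 = 0.164063 μs.
4 queued → 0.65625 μs.
Plus remaining 648 bits of current packet: 0.050625 μs.
Queuing delay = 0.707 μs.

0.707 μs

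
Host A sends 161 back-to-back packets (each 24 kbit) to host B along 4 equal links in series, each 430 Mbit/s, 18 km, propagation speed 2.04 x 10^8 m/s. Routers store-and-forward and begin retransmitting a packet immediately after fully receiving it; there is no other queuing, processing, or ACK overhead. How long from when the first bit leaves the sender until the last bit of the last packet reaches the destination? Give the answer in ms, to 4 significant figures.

Per-hop transmission t_tx = L/R = 24000/430000000 = 0.055814 ms.
Per-hop propagation t_prop = 18000/204000000 = 0.0882353 ms.
Pipeline fill: first packet needs 4·t_tx to clear all hops; remaining 160 packets each add one t_tx.
Total = (4+161-1)·t_tx + 4·t_prop = 164·0.055814 + 4·0.0882353 = 9.506 ms.

9.506 ms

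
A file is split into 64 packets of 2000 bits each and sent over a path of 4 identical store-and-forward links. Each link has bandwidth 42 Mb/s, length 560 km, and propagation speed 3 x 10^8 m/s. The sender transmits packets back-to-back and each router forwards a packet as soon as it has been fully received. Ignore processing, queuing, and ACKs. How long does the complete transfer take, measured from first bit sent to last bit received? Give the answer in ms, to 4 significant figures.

10.66 ms

Per-hop transmission t_tx = L/R = 2000/42000000 = 0.047619 ms.
Per-hop propagation t_prop = 560000/300000000 = 1.86667 ms.
Pipeline fill: first packet needs 4·t_tx to clear all hops; remaining 63 packets each add one t_tx.
Total = (4+64-1)·t_tx + 4·t_prop = 67·0.047619 + 4·1.86667 = 10.66 ms.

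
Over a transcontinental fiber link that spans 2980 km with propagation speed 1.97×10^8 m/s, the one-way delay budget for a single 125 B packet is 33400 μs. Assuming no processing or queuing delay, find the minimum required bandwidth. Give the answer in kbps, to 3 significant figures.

54.7 kbps

L = 1000 bits.
Propagation delay = 2980000 / 197000000 = 15126.9 μs.
Transmission budget = 33400 − 15126.9 = 18273.1 μs.
R ≥ L / t_tx = 1000 bits / 0.0182731 s = 54.7 kbps.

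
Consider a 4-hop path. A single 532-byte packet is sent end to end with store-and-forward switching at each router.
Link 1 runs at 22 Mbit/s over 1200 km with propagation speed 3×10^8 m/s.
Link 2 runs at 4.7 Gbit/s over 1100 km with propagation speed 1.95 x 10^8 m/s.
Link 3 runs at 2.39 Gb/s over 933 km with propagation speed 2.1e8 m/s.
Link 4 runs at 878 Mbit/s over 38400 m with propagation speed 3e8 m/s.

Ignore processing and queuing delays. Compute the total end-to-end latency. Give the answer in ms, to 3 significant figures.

14.4 ms

L = 532 × 8 = 4256 bits.
Transmission delays (L/R per hop): 0.193455, 0.000905532, 0.00178075, 0.00484738 ms; sum = 0.200988 ms.
Propagation delays (d/s per hop): 4, 5.64103, 4.44286, 0.128 ms; sum = 14.2119 ms.
End-to-end = 14.4 ms.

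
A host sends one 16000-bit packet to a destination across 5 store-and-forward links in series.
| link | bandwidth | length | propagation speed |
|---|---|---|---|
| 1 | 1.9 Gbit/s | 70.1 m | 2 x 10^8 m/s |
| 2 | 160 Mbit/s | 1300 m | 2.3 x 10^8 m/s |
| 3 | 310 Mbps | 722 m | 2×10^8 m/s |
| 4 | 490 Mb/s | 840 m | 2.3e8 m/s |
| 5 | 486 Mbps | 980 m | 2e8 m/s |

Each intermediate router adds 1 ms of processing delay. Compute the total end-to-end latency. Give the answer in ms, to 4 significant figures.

Transmission delays (L/R per hop): 0.00842105, 0.1, 0.0516129, 0.0326531, 0.0329218 ms; sum = 0.225609 ms.
Propagation delays (d/s per hop): 0.0003505, 0.00565217, 0.00361, 0.00365217, 0.0049 ms; sum = 0.0181648 ms.
Processing at 4 router(s): 4 × 1 ms = 4 ms.
End-to-end = 4.244 ms.

4.244 ms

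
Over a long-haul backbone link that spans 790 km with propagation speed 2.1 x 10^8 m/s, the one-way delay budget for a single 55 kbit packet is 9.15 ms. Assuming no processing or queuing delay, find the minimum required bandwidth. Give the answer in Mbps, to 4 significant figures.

10.21 Mbps

Propagation delay = 790000 / 210000000 = 3.7619 ms.
Transmission budget = 9.15 − 3.7619 = 5.3881 ms.
R ≥ L / t_tx = 55000 bits / 0.0053881 s = 10.21 Mbps.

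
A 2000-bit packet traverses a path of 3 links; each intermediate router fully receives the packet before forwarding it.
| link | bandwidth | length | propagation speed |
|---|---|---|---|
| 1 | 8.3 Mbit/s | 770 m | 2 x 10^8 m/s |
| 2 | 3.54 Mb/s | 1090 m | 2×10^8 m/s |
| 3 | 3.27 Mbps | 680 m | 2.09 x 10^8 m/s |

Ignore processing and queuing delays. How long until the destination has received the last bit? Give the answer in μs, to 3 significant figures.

Transmission delays (L/R per hop): 240.964, 564.972, 611.621 μs; sum = 1417.56 μs.
Propagation delays (d/s per hop): 3.85, 5.45, 3.25359 μs; sum = 12.5536 μs.
End-to-end = 1430 μs.

1430 μs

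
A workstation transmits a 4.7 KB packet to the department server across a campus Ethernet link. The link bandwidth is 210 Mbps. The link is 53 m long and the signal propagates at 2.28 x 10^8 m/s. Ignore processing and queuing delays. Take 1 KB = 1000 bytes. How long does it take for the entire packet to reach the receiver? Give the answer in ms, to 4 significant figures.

0.1793 ms

L = 37600 bits.
Transmission delay = L/R = 37600 / 210000000 = 0.179048 ms.
Propagation delay = d/s = 53 m / 2.28e+08 m/s = 0.000232456 ms.
Total = 0.1793 ms.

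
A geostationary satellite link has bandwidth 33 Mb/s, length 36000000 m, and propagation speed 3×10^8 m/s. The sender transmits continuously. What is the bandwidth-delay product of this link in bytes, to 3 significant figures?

495000 bytes

Propagation delay = 36000000 / 300000000 = 0.12 s.
BDP = R × t_prop = 33000000 × 0.12 = 3960000 bits.
In bytes: 3960000/8 = 495000 bytes.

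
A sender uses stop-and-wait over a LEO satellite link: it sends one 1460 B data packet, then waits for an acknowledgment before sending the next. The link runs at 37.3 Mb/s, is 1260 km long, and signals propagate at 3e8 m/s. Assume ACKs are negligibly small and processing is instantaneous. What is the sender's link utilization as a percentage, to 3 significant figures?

t_tx = L/R = 11680/37300000 = 0.000313137 s.
t_prop = 1260000/300000000 = 0.0042 s; RTT = 0.0084 s.
Cycle = t_tx + RTT = 0.00871314 s.
Utilization = t_tx / cycle = 0.000313137/0.00871314 = 3.59 %.

3.59 %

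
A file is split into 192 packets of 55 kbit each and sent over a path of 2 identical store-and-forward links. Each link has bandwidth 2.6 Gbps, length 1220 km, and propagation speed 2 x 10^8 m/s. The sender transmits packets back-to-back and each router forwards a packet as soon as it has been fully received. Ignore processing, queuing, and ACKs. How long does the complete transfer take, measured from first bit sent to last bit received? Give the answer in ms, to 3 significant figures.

16.3 ms

Per-hop transmission t_tx = L/R = 55000/2600000000 = 0.0211538 ms.
Per-hop propagation t_prop = 1220000/200000000 = 6.1 ms.
Pipeline fill: first packet needs 2·t_tx to clear all hops; remaining 191 packets each add one t_tx.
Total = (2+192-1)·t_tx + 2·t_prop = 193·0.0211538 + 2·6.1 = 16.3 ms.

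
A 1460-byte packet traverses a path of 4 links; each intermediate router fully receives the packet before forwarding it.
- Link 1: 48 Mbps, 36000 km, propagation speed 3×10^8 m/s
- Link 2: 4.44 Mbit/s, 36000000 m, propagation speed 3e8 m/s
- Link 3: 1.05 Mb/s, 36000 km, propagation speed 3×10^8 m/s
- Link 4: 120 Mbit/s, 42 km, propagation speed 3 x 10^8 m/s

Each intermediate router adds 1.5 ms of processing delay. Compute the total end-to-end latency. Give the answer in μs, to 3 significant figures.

L = 1460 × 8 = 11680 bits.
Transmission delays (L/R per hop): 243.333, 2630.63, 11123.8, 97.3333 μs; sum = 14095.1 μs.
Propagation delays (d/s per hop): 120000, 120000, 120000, 140 μs; sum = 360140 μs.
Processing at 3 router(s): 3 × 1.5 ms = 4500 μs.
End-to-end = 379000 μs.

379000 μs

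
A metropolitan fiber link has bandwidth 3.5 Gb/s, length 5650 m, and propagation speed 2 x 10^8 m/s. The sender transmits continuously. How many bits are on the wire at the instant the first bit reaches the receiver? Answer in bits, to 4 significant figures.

Propagation delay = 5650 / 200000000 = 2.825e-05 s.
BDP = R × t_prop = 3500000000 × 2.825e-05 = 98875 bits.

98880 bits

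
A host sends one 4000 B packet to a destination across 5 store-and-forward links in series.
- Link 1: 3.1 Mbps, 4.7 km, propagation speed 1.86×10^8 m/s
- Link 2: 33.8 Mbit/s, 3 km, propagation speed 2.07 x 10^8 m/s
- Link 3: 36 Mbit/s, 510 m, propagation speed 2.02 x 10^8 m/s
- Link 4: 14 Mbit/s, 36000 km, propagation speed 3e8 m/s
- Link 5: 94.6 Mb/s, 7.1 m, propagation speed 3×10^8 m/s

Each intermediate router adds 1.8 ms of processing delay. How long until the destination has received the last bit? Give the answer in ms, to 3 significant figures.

142 ms

L = 4000 × 8 = 32000 bits.
Transmission delays (L/R per hop): 10.3226, 0.946746, 0.888889, 2.28571, 0.338266 ms; sum = 14.7822 ms.
Propagation delays (d/s per hop): 0.0252688, 0.0144928, 0.00252475, 120, 2.36667e-05 ms; sum = 120.042 ms.
Processing at 4 router(s): 4 × 1.8 ms = 7.2 ms.
End-to-end = 142 ms.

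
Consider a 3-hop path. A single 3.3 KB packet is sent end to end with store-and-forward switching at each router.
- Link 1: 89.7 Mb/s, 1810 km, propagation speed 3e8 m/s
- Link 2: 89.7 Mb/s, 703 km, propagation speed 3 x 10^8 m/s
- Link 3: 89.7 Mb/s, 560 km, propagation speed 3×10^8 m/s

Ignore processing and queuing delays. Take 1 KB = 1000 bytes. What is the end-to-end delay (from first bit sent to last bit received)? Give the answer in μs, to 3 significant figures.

11100 μs

L = 26400 bits.
Transmission delay per hop = L/R = 26400/89700000 = 294.314 μs; 3 hops → 882.943 μs.
Propagation delays (d/s per hop): 6033.33, 2343.33, 1866.67 μs; sum = 10243.3 μs.
End-to-end = 11100 μs.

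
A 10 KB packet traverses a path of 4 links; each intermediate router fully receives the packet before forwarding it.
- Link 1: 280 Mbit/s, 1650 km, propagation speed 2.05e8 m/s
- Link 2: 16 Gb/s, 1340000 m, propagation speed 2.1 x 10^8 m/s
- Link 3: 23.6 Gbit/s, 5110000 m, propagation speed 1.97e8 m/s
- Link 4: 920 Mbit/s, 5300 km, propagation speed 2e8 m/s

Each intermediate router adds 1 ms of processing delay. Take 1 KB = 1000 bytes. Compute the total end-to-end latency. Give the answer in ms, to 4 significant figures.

70.25 ms

L = 80000 bits.
Transmission delays (L/R per hop): 0.285714, 0.005, 0.00338983, 0.0869565 ms; sum = 0.381061 ms.
Propagation delays (d/s per hop): 8.04878, 6.38095, 25.9391, 26.5 ms; sum = 66.8688 ms.
Processing at 3 router(s): 3 × 1 ms = 3 ms.
End-to-end = 70.25 ms.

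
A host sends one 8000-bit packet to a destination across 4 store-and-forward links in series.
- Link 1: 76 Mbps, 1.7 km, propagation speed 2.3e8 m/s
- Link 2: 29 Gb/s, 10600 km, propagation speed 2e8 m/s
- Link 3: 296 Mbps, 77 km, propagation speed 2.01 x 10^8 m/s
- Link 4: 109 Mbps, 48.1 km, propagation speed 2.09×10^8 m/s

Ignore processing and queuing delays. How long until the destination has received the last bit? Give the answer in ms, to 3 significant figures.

53.8 ms

Transmission delays (L/R per hop): 0.105263, 0.000275862, 0.027027, 0.0733945 ms; sum = 0.205961 ms.
Propagation delays (d/s per hop): 0.0073913, 53, 0.383085, 0.230144 ms; sum = 53.6206 ms.
End-to-end = 53.8 ms.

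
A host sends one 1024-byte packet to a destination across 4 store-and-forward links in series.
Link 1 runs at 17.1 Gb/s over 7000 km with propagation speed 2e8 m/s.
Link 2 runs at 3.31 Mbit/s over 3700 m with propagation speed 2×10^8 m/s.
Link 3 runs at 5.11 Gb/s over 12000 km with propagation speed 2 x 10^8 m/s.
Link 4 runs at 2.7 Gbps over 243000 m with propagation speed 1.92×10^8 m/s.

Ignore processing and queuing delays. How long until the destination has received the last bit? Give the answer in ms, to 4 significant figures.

L = 1024 × 8 = 8192 bits.
Transmission delays (L/R per hop): 0.000479064, 2.47492, 0.00160313, 0.00303407 ms; sum = 2.48004 ms.
Propagation delays (d/s per hop): 35, 0.0185, 60, 1.26563 ms; sum = 96.2841 ms.
End-to-end = 98.76 ms.

98.76 ms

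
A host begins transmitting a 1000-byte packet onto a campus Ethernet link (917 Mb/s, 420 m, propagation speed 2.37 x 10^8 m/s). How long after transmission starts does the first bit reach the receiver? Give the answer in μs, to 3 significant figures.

First bit experiences only propagation delay: d/s = 420/237000000 = 1.77 μs.

1.77 μs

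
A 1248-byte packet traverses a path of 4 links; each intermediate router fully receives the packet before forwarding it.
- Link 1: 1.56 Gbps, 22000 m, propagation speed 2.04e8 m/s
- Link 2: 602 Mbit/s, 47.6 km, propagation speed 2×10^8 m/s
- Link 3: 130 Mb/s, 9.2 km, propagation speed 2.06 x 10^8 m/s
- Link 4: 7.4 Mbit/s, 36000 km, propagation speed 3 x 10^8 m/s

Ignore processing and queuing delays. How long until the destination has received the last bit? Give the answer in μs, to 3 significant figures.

L = 1248 × 8 = 9984 bits.
Transmission delays (L/R per hop): 6.4, 16.5847, 76.8, 1349.19 μs; sum = 1448.97 μs.
Propagation delays (d/s per hop): 107.843, 238, 44.6602, 120000 μs; sum = 120391 μs.
End-to-end = 122000 μs.

122000 μs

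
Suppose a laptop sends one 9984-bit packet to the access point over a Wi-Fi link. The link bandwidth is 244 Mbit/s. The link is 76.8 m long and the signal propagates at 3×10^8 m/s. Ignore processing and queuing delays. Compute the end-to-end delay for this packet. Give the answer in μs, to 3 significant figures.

Transmission delay = L/R = 9984 / 244000000 = 40.918 μs.
Propagation delay = d/s = 76.8 m / 300000000 m/s = 0.256 μs.
Total = 41.2 μs.

41.2 μs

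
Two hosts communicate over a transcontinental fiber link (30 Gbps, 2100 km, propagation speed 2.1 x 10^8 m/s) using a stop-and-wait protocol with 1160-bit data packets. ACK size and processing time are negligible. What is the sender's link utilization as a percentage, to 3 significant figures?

0.000193 %

t_tx = L/R = 1160/30000000000 = 3.86667e-08 s.
t_prop = 2100000/210000000 = 0.01 s; RTT = 0.02 s.
Cycle = t_tx + RTT = 0.02 s.
Utilization = t_tx / cycle = 3.86667e-08/0.02 = 0.000193 %.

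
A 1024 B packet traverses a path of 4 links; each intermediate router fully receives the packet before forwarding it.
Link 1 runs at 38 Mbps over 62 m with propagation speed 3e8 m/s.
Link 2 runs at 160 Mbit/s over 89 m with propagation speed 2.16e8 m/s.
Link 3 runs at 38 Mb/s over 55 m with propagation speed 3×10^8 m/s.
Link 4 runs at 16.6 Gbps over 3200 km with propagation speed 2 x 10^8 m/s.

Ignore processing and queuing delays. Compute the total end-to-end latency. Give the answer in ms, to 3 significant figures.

16.5 ms

L = 1024 × 8 = 8192 bits.
Transmission delays (L/R per hop): 0.215579, 0.0512, 0.215579, 0.000493494 ms; sum = 0.482851 ms.
Propagation delays (d/s per hop): 0.000206667, 0.000412037, 0.000183333, 16 ms; sum = 16.0008 ms.
End-to-end = 16.5 ms.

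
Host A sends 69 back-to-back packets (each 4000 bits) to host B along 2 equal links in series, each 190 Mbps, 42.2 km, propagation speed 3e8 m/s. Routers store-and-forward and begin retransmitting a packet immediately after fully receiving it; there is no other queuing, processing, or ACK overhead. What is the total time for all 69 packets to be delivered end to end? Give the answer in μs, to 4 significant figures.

1755 μs

Per-hop transmission t_tx = L/R = 4000/190000000 = 21.0526 μs.
Per-hop propagation t_prop = 42200/300000000 = 140.667 μs.
Pipeline fill: first packet needs 2·t_tx to clear all hops; remaining 68 packets each add one t_tx.
Total = (2+69-1)·t_tx + 2·t_prop = 70·21.0526 + 2·140.667 = 1755 μs.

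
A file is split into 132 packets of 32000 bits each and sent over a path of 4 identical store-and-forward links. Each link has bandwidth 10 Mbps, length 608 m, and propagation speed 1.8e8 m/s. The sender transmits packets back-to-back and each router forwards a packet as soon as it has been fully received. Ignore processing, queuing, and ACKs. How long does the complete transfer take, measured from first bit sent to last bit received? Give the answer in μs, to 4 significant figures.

Per-hop transmission t_tx = L/R = 32000/10000000 = 3200 μs.
Per-hop propagation t_prop = 608/180000000 = 3.37778 μs.
Pipeline fill: first packet needs 4·t_tx to clear all hops; remaining 131 packets each add one t_tx.
Total = (4+132-1)·t_tx + 4·t_prop = 135·3200 + 4·3.37778 = 432000 μs.

432000 μs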